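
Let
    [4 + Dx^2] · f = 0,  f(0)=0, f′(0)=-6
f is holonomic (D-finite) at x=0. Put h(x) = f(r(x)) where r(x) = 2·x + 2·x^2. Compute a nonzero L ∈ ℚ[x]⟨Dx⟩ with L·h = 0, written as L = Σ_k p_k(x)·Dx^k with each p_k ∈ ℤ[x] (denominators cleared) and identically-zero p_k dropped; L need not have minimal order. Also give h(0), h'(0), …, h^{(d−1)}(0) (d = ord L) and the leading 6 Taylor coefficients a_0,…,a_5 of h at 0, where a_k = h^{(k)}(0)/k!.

f: a_k = 0, -6, 0, 4, 0, -4/5, …
f∘r: x↦r, Dx↦Dx/r' in L_f ⇒ L₀.
L = (16 + 96·x + 192·x^2 + 128·x^3) - 2·Dx + (1 + 2·x)·Dx^2  (order 2).
h: a_k = 0, -12, -12, 32, 96, 352/5, …
ICs: h(0) = 0, h′(0) = -12.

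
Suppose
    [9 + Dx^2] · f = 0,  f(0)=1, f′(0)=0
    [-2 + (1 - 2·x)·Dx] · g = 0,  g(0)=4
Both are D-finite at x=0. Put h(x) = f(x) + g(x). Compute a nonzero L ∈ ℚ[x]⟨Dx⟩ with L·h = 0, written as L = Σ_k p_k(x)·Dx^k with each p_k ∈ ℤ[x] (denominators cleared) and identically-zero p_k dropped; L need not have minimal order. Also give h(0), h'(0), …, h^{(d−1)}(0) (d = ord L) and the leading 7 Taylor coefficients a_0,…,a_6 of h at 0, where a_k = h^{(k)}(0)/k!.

L = (-594 + 648·x - 648·x^2) + (153 - 630·x + 972·x^2 - 648·x^3)·Dx + (-66 + 72·x - 72·x^2)·Dx^2 + (17 - 70·x + 108·x^2 - 72·x^3)·Dx^3  (order 3).
h: a_k = 5, 8, 23/2, 32, 539/8, 128, 20399/80, …
ICs: h(0) = 5, h′(0) = 8, h′′(0) = 23.

f: a_k = 1, 0, -9/2, 0, 27/8, 0, -81/80, …
g: a_k = 4, 8, 16, 32, 64, 128, 256, …
f+g: L₀ = lclm(L_f,L_g), ord ≤ 2+1.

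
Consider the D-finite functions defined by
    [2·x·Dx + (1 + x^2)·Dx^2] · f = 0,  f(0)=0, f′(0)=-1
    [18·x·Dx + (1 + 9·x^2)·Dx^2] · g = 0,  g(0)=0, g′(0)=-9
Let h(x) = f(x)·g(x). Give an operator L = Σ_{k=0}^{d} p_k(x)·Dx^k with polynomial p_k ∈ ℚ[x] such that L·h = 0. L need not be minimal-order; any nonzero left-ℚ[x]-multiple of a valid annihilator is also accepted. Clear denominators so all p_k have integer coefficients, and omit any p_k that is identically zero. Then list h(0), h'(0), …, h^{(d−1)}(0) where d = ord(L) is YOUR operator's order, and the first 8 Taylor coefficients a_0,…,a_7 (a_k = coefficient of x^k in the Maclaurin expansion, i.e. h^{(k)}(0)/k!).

f: a_k = 0, -1, 0, 1/3, 0, -1/5, 0, 1/7, …
g: a_k = 0, -9, 0, 27, 0, -729/5, 0, 6561/7, …
L₀ := L_f ⊗_s L_g (sym. prod.), ord ≤ 4.
L = (-216·x - 3600·x^3 - 5184·x^5 + 6480·x^7 + 17496·x^9)·Dx + (-40 - 1452·x^2 - 6480·x^4 - 4536·x^6 + 22680·x^8 + 26244·x^10)·Dx^2 + (-80·x - 980·x^3 - 2160·x^5 + 2952·x^7 + 12960·x^9 + 8748·x^11)·Dx^3 + (-1 - 20·x^2 - 109·x^4 + 981·x^8 + 1620·x^10 + 729·x^12)·Dx^4  (order 4).
h: a_k = 0, 0, 9, 0, -30, 0, 783/5, 0, …
ICs: h(0) = 0, h′(0) = 0, h′′(0) = 18, h′′′(0) = 0.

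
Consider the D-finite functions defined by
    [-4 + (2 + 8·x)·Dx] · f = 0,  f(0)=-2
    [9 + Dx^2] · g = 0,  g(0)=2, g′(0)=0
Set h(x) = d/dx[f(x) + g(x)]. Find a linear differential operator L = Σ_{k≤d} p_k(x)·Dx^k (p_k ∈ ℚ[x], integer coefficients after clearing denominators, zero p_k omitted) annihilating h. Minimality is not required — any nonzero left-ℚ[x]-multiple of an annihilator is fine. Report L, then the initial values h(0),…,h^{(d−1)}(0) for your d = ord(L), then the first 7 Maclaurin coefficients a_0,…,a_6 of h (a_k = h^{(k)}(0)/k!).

L = (-414 - 432·x - 864·x^2) + (-63 - 468·x - 1296·x^2 - 1728·x^3)·Dx + (-46 - 48·x - 96·x^2)·Dx^2 + (-7 - 52·x - 144·x^2 - 192·x^3)·Dx^3  (order 3).
h: a_k = -4, -10, -24, 107, -280, 19917/20, -3696, …
ICs: h(0) = -4, h′(0) = -10, h′′(0) = -48.

f: a_k = -2, -4, 4, -8, 20, -56, 168, …
g: a_k = 2, 0, -9, 0, 27/4, 0, -81/40, …
L₀ := lclm(L_f,L_g); ord L₀ ≤ 1+2.
h₀' ⇒ L via d/dx closure of L₀.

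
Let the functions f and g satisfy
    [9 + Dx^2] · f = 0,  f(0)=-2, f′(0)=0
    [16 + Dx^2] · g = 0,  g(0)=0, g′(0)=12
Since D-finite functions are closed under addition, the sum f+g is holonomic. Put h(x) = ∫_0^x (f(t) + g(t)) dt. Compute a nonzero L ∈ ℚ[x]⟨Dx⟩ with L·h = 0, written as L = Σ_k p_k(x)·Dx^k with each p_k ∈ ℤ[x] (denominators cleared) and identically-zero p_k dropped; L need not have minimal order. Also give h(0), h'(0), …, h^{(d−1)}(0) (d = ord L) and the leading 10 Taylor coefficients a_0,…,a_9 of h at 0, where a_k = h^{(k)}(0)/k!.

L = 144·Dx + 25·Dx^3 + Dx^5  (order 5).
h: a_k = 0, -2, 6, 3, -8, -27/20, 64/15, 81/280, -128/105, -81/2240, …
ICs: h(0) = 0, h′(0) = -2, h′′(0) = 12, h′′′(0) = 18, h′′′′(0) = -192.

f: a_k = -2, 0, 9, 0, -27/4, 0, 81/40, 0, -729/2240, 0, …
g: a_k = 0, 12, 0, -32, 0, 128/5, 0, -1024/105, 0, 2048/945, …
L₀ := lclm(L_f,L_g); ord L₀ ≤ 2+2.
∫: right-multiply L₀ by Dx.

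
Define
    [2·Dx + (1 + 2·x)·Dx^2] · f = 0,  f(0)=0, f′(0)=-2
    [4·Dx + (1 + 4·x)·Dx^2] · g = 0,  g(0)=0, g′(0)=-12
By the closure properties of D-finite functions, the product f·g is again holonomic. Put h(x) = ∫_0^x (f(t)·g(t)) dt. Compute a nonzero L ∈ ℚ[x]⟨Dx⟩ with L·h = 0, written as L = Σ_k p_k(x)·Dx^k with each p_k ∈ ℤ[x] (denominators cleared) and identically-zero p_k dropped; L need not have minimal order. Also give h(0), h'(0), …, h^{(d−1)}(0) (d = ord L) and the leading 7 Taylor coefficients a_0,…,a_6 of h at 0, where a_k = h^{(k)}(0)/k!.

L = (160 + 768·x + 1024·x^2)·Dx^2 + (264 + 2144·x + 5760·x^2 + 5120·x^3)·Dx^3 + (64 + 720·x + 2976·x^2 + 5376·x^3 + 3584·x^4)·Dx^4 + (3 + 44·x + 252·x^2 + 704·x^3 + 960·x^4 + 512·x^5)·Dx^5  (order 5).
h: a_k = 0, 0, 0, 8, -18, 208/5, -104, …
ICs: h(0) = 0, h′(0) = 0, h′′(0) = 0, h′′′(0) = 48, h′′′′(0) = -432.

f: a_k = 0, -2, 2, -8/3, 4, -32/5, 32/3, …
g: a_k = 0, -12, 24, -64, 192, -3072/5, 2048, …
h₀=f·g: eliminate ⇒ L₀, order ≤ 2·2.
Integrate: L := L₀·Dx.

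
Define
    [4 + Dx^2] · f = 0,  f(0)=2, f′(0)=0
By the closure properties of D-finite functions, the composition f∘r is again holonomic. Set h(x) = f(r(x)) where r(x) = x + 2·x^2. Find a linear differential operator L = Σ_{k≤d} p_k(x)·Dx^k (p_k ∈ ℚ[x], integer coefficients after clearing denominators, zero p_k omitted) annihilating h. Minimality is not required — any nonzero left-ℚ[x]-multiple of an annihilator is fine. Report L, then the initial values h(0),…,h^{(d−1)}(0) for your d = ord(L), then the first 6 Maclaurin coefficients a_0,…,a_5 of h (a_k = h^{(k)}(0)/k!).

f: a_k = 2, 0, -4, 0, 4/3, 0, …
f∘r: x↦r, Dx↦Dx/r' in L_f ⇒ L₀.
L = (4 + 48·x + 192·x^2 + 256·x^3) - 4·Dx + (1 + 4·x)·Dx^2  (order 2).
h: a_k = 2, 0, -4, -16, -44/3, 32/3, …
ICs: h(0) = 2, h′(0) = 0.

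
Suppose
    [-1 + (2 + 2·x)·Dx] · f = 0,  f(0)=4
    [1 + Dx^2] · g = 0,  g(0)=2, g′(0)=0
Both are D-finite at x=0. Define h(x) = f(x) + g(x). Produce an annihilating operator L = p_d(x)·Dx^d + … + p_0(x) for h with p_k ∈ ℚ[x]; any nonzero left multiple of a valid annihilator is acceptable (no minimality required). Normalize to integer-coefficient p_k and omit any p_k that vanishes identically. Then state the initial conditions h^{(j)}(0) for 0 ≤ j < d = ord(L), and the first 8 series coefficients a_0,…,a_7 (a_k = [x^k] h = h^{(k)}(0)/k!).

L = (-7 - 8·x - 4·x^2) + (6 + 22·x + 24·x^2 + 8·x^3)·Dx + (-7 - 8·x - 4·x^2)·Dx^2 + (6 + 22·x + 24·x^2 + 8·x^3)·Dx^3  (order 3).
h: a_k = 6, 2, -3/2, 1/4, -7/96, 7/64, -977/11520, 33/512, …
ICs: h(0) = 6, h′(0) = 2, h′′(0) = -3.

f: a_k = 4, 2, -1/2, 1/4, -5/32, 7/64, -21/256, 33/512, …
g: a_k = 2, 0, -1, 0, 1/12, 0, -1/360, 0, …
Sum ⇒ L₀ = lclm(L_f,L_g) in ℚ(x)⟨Dx⟩.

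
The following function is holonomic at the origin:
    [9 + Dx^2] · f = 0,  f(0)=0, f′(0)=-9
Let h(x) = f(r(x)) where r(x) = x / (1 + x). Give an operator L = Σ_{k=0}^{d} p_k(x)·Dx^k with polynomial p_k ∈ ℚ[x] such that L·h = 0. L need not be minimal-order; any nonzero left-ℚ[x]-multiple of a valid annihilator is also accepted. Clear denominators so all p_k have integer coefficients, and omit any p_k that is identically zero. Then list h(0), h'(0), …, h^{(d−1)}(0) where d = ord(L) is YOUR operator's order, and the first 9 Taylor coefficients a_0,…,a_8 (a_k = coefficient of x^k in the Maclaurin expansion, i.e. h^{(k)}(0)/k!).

L = 9 + (2 + 6·x + 6·x^2 + 2·x^3)·Dx + (1 + 4·x + 6·x^2 + 4·x^3 + x^4)·Dx^2  (order 2).
h: a_k = 0, -9, 9, 9/2, -63/2, 2637/40, -765/8, 58059/560, -5679/80, …
ICs: h(0) = 0, h′(0) = -9.

f: a_k = 0, -9, 0, 27/2, 0, -243/40, 0, 729/560, 0, …
Substitute x→r, Dx→(1/r')Dx; clear ⇒ L₀.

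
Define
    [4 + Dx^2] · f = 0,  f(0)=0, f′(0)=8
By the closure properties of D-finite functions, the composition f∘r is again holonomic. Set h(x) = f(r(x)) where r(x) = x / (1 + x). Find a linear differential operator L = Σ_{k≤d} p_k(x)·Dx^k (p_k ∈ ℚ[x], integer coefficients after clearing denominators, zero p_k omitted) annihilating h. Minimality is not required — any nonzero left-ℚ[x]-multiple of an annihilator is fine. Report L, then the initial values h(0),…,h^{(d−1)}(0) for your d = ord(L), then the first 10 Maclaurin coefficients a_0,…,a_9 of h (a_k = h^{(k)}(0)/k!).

f: a_k = 0, 8, 0, -16/3, 0, 16/15, 0, -32/315, 0, 16/2835, …
Change of var in L_f (x↦r) gives L₀.
L = 4 + (2 + 6·x + 6·x^2 + 2·x^3)·Dx + (1 + 4·x + 6·x^2 + 4·x^3 + x^4)·Dx^2  (order 2).
h: a_k = 0, 8, -8, 8/3, 8, -344/15, 40, -17672/315, 3032/45, -197048/2835, …
ICs: h(0) = 0, h′(0) = 8.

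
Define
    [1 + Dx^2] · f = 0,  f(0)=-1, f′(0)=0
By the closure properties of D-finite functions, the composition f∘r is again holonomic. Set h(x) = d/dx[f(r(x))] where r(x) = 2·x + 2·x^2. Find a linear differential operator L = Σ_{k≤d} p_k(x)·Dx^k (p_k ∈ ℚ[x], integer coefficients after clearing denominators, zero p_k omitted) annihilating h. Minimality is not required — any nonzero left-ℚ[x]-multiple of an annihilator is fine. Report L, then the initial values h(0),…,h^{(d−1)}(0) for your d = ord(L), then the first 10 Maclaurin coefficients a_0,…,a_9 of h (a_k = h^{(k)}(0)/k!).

L = (16 + 32·x + 96·x^2 + 128·x^3 + 64·x^4) + (-6 - 12·x)·Dx + (1 + 4·x + 4·x^2)·Dx^2  (order 2).
h: a_k = 0, 4, 12, 16/3, -40/3, -352/15, -224/15, 1664/315, 544/35, 32768/2835, …
ICs: h(0) = 0, h′(0) = 4.

f: a_k = -1, 0, 1/2, 0, -1/24, 0, 1/720, 0, -1/40320, 0, …
Change of var in L_f (x↦r) gives L₀.
Differentiate: ansatz ord ≤ ord L₀ ⇒ L.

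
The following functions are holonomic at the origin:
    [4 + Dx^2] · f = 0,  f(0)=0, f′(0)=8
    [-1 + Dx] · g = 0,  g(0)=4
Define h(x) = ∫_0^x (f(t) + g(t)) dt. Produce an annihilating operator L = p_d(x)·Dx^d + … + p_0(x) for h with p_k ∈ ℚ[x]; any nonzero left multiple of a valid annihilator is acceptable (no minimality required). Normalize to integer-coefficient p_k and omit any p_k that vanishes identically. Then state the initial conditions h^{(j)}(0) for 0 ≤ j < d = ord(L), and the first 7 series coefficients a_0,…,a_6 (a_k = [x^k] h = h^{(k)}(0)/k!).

L = -4·Dx + 4·Dx^2 - Dx^3 + Dx^4  (order 4).
h: a_k = 0, 4, 6, 2/3, -7/6, 1/30, 11/60, …
ICs: h(0) = 0, h′(0) = 4, h′′(0) = 12, h′′′(0) = 4.

f: a_k = 0, 8, 0, -16/3, 0, 16/15, 0, …
g: a_k = 4, 4, 2, 2/3, 1/6, 1/30, 1/180, …
h₀=f+g: left-lcm gives L₀, ord ≤ 3.
Integrate: L := L₀·Dx.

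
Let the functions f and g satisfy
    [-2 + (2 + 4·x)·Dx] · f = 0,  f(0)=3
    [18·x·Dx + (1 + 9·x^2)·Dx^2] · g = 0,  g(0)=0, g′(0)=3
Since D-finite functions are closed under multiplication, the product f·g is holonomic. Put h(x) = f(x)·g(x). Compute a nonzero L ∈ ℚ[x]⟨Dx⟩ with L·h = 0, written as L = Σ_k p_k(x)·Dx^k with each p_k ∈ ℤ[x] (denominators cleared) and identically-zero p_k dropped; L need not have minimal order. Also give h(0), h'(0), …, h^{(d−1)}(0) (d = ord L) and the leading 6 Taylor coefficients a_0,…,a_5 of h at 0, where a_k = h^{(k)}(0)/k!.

f: a_k = 3, 3, -3/2, 3/2, -15/8, 21/8, …
g: a_k = 0, 3, 0, -9, 0, 243/5, …
L₀ := L_f ⊗_s L_g (sym. prod.), ord ≤ 2.
L = (3 - 18·x - 9·x^2) + (-2 + 14·x + 54·x^2 + 36·x^3)·Dx + (1 + 4·x + 13·x^2 + 36·x^3 + 36·x^4)·Dx^2  (order 2).
h: a_k = 0, 9, 9, -63/2, -45/2, 6147/40, …
ICs: h(0) = 0, h′(0) = 9.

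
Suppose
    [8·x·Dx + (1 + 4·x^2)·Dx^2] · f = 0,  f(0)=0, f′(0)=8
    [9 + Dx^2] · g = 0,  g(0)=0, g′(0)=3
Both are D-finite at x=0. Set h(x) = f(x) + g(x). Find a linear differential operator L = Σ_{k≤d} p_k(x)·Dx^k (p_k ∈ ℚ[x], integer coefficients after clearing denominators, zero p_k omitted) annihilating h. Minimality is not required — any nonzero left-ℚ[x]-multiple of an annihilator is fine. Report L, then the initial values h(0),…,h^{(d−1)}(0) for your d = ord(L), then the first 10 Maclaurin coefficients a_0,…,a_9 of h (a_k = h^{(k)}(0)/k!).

L = (-2808·x + 19008·x^3 + 10368·x^5)·Dx + (9 + 1548·x^2 + 7344·x^4 + 5184·x^6)·Dx^2 + (-312·x + 2112·x^3 + 1152·x^5)·Dx^3 + (1 + 172·x^2 + 816·x^4 + 576·x^6)·Dx^4  (order 4).
h: a_k = 0, 11, 0, -91/6, 0, 221/8, 0, -41203/560, 0, 9177227/40320, …
ICs: h(0) = 0, h′(0) = 11, h′′(0) = 0, h′′′(0) = -91.

f: a_k = 0, 8, 0, -32/3, 0, 128/5, 0, -512/7, 0, 2048/9, …
g: a_k = 0, 3, 0, -9/2, 0, 81/40, 0, -243/560, 0, 243/4480, …
Weyl lclm of L_f,L_g ⇒ L₀ (ord ≤ 4).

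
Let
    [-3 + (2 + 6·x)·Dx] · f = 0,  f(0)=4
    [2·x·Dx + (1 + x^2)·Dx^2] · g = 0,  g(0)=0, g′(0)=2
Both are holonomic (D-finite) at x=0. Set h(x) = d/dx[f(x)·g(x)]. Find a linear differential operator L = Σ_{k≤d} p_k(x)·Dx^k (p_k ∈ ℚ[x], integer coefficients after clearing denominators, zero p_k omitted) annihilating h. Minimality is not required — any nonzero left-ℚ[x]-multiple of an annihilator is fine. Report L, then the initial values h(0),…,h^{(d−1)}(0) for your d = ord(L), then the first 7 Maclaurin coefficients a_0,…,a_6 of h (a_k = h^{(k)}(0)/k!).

L = (-57 + 360·x + 630·x^2 - 216·x^3 - 81·x^4) + (124 + 540·x + 1032·x^2 + 1368·x^3 - 756·x^4 - 324·x^5)·Dx + (36 + 200·x + 252·x^2 - 16·x^3 + 108·x^4 - 216·x^5 - 108·x^6)·Dx^2  (order 2).
h: a_k = 8, 24, -35, 38, -1657/16, 24507/80, -511199/640, …
ICs: h(0) = 8, h′(0) = 24.

f: a_k = 4, 6, -9/2, 27/4, -405/32, 1701/64, -15309/256, …
g: a_k = 0, 2, 0, -2/3, 0, 2/5, 0, …
Product ⇒ symmetric product L₀, ord ≤ 2.
Differentiate: ansatz ord ≤ ord L₀ ⇒ L.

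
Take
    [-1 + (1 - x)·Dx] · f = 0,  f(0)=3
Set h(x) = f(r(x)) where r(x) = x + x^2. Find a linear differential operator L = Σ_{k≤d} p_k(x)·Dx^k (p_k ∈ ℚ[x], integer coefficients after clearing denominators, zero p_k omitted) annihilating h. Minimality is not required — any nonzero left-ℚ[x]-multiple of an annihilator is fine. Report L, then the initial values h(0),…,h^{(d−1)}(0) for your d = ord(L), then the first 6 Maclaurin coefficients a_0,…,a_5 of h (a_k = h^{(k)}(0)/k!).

f: a_k = 3, 3, 3, 3, 3, 3, …
L₀ from L_f via x↦r, Dx↦r'^{-1}Dx.
L = (1 + 2·x) + (-1 + x + x^2)·Dx  (order 1).
h: a_k = 3, 3, 6, 9, 15, 24, …
ICs: h(0) = 3.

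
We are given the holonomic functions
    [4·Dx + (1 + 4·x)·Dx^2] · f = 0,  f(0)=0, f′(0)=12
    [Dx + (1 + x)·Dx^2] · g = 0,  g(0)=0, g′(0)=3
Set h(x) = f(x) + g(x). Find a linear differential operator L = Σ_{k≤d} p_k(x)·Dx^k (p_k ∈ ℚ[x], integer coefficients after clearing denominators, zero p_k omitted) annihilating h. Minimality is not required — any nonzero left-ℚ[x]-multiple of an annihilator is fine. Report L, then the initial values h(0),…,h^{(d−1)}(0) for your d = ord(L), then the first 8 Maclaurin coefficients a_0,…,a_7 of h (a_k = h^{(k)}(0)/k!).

L = 8·Dx + (10 + 16·x)·Dx^2 + (1 + 5·x + 4·x^2)·Dx^3  (order 3).
h: a_k = 0, 15, -51/2, 65, -771/4, 615, -4097/2, 49155/7, …
ICs: h(0) = 0, h′(0) = 15, h′′(0) = -51.

f: a_k = 0, 12, -24, 64, -192, 3072/5, -2048, 49152/7, …
g: a_k = 0, 3, -3/2, 1, -3/4, 3/5, -1/2, 3/7, …
Sum ⇒ L₀ = lclm(L_f,L_g) in ℚ(x)⟨Dx⟩.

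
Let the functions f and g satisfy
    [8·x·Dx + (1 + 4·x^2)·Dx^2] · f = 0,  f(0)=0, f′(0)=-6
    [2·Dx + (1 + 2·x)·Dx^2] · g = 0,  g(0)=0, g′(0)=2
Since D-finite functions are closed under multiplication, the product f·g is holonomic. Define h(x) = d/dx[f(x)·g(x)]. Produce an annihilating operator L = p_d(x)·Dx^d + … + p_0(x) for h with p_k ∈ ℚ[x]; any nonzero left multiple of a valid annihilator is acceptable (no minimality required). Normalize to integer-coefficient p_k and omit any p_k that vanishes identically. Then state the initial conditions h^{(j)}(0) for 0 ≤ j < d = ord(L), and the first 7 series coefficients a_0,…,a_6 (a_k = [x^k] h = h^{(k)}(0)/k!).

f: a_k = 0, -6, 0, 8, 0, -96/5, 0, …
g: a_k = 0, 2, -2, 8/3, -4, 32/5, -32/3, …
f·g: L₀ = L_f ⊗_s L_g, ord ≤ 2·2.
h₀' ⇒ L via d/dx closure of L₀.
L = (192 + 704·x + 2560·x^2 + 9984·x^3 + 15360·x^4 + 13312·x^5 + 4096·x^7) + (72 + 992·x + 4928·x^2 + 15488·x^3 + 34816·x^4 + 47616·x^5 + 35840·x^6 + 6144·x^7 + 14336·x^8)·Dx + (24 + 256·x + 1536·x^2 + 4992·x^3 + 11520·x^4 + 19968·x^5 + 24576·x^6 + 18432·x^7 + 6144·x^8 + 8192·x^9)·Dx^2 + (5 + 36·x + 148·x^2 + 448·x^3 + 1056·x^4 + 1920·x^5 + 2688·x^6 + 3072·x^7 + 2304·x^8 + 1024·x^9 + 1024·x^10)·Dx^3  (order 3).
h: a_k = 0, -24, 36, 0, 40, -1664/5, 2464/5, …
ICs: h(0) = 0, h′(0) = -24, h′′(0) = 72.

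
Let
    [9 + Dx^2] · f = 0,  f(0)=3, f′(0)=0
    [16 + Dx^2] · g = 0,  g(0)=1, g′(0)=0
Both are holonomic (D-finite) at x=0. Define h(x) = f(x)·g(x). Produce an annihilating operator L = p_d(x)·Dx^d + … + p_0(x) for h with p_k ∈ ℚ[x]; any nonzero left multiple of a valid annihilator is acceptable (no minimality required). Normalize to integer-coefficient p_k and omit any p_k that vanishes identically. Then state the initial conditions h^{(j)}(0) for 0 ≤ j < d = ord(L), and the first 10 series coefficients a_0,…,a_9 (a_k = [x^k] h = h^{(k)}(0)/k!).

f: a_k = 3, 0, -27/2, 0, 81/8, 0, -243/80, 0, 2187/4480, 0, …
g: a_k = 1, 0, -8, 0, 32/3, 0, -256/45, 0, 512/315, 0, …
Sym-product of L_f,L_g gives L₀ (≤ ord 4).
L = 49 + 50·Dx^2 + Dx^4  (order 4).
h: a_k = 3, 0, -75/2, 0, 1201/8, 0, -11765/48, 0, 2882401/13440, 0, …
ICs: h(0) = 3, h′(0) = 0, h′′(0) = -75, h′′′(0) = 0.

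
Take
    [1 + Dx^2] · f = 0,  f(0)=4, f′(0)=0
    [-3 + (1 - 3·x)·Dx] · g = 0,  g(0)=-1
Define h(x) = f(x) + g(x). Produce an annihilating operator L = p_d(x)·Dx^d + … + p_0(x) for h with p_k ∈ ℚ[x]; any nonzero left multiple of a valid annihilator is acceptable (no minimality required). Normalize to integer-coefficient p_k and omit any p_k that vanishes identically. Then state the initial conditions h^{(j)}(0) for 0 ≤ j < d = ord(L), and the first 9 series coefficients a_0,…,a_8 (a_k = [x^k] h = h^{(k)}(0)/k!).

L = (-165 + 18·x - 27·x^2) + (19 - 63·x + 27·x^2 - 27·x^3)·Dx + (-165 + 18·x - 27·x^2)·Dx^2 + (19 - 63·x + 27·x^2 - 27·x^3)·Dx^3  (order 3).
h: a_k = 3, -3, -11, -27, -485/6, -243, -131221/180, -2187, -66134879/10080, …
ICs: h(0) = 3, h′(0) = -3, h′′(0) = -22.

f: a_k = 4, 0, -2, 0, 1/6, 0, -1/180, 0, 1/10080, …
g: a_k = -1, -3, -9, -27, -81, -243, -729, -2187, -6561, …
f+g: L₀ = lclm(L_f,L_g), ord ≤ 2+1.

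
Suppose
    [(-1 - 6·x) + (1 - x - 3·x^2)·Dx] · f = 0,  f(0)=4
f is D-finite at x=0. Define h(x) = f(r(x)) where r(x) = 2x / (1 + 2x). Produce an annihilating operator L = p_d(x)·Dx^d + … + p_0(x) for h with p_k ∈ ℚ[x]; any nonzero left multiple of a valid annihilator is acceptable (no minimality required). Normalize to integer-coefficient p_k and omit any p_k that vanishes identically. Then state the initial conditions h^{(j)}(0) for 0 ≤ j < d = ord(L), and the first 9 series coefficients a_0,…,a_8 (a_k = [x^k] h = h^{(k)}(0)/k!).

L = (2 + 28·x) + (-1 - 4·x + 8·x^2 + 24·x^3)·Dx  (order 1).
h: a_k = 4, 8, 48, 0, 576, -1152, 9216, -32256, 175104, …
ICs: h(0) = 4.

f: a_k = 4, 4, 16, 28, 76, 160, 388, 868, 2032, …
L₀ from L_f via x↦r, Dx↦r'^{-1}Dx.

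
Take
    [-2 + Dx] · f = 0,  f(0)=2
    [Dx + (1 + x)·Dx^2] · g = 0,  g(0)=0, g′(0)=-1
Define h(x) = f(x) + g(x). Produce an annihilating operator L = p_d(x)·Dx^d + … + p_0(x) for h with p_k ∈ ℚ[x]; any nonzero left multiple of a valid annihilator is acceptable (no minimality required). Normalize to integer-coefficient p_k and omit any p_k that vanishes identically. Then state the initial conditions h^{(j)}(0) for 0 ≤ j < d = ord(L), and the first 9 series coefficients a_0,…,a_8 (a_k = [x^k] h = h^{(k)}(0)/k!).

f: a_k = 2, 4, 4, 8/3, 4/3, 8/15, 8/45, 16/315, 4/315, …
g: a_k = 0, -1, 1/2, -1/3, 1/4, -1/5, 1/6, -1/7, 1/8, …
L₀ := lclm(L_f,L_g); ord L₀ ≤ 1+2.
L = (-8 - 4·x)·Dx + (-2 - 8·x - 4·x^2)·Dx^2 + (3 + 5·x + 2·x^2)·Dx^3  (order 3).
h: a_k = 2, 3, 9/2, 7/3, 19/12, 1/3, 31/90, -29/315, 347/2520, …
ICs: h(0) = 2, h′(0) = 3, h′′(0) = 9.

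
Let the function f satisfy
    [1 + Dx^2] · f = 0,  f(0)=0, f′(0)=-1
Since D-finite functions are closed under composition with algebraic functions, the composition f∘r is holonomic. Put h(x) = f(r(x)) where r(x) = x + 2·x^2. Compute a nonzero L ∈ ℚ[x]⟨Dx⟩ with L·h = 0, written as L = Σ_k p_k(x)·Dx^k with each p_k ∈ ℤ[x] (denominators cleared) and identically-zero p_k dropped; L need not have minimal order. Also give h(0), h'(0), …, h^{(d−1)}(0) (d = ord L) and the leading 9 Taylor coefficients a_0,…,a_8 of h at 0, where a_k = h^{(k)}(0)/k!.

L = (1 + 12·x + 48·x^2 + 64·x^3) - 4·Dx + (1 + 4·x)·Dx^2  (order 2).
h: a_k = 0, -1, -2, 1/6, 1, 239/120, 5/4, -1679/5040, -239/360, …
ICs: h(0) = 0, h′(0) = -1.

f: a_k = 0, -1, 0, 1/6, 0, -1/120, 0, 1/5040, 0, …
L₀ from L_f via x↦r, Dx↦r'^{-1}Dx.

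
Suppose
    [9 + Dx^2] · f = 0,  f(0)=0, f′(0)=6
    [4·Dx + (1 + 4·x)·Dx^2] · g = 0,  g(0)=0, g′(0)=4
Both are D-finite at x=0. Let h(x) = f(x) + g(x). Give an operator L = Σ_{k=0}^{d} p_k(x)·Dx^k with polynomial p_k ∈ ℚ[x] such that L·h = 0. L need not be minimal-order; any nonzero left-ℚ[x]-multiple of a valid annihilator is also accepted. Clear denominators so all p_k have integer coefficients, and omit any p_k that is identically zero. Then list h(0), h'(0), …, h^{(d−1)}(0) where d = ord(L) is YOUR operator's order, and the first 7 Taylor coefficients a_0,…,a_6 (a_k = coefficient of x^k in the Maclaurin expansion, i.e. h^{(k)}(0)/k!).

f: a_k = 0, 6, 0, -9, 0, 81/20, 0, …
g: a_k = 0, 4, -8, 64/3, -64, 1024/5, -2048/3, …
h₀=f+g: left-lcm gives L₀, ord ≤ 4.
L = (3780 + 2592·x + 5184·x^2)·Dx + (369 + 2124·x + 3888·x^2 + 5184·x^3)·Dx^2 + (420 + 288·x + 576·x^2)·Dx^3 + (41 + 236·x + 432·x^2 + 576·x^3)·Dx^4  (order 4).
h: a_k = 0, 10, -8, 37/3, -64, 4177/20, -2048/3, …
ICs: h(0) = 0, h′(0) = 10, h′′(0) = -16, h′′′(0) = 74.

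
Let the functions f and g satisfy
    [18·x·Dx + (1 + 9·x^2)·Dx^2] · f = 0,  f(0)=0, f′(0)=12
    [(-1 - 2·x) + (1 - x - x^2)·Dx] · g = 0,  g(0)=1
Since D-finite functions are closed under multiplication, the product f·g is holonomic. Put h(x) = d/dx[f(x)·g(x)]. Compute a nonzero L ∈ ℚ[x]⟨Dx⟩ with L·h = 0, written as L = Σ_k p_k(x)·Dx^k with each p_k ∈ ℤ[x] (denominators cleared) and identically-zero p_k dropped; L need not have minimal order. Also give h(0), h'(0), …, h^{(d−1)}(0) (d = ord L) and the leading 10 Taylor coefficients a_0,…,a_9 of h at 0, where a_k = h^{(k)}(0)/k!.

L = (-30 + 1134·x^2 + 1944·x^3 + 2916·x^4) + (12 + 42·x - 108·x^2 + 198·x^3 + 1944·x^4 + 1944·x^5)·Dx + (-1 - 8·x - 26·x^2 - 36·x^3 - 126·x^4 + 324·x^5 + 243·x^6)·Dx^2  (order 2).
h: a_k = 12, 24, -36, 0, 912, 5472/5, -30972/5, -196704/35, 451116/7, 452064/7, …
ICs: h(0) = 12, h′(0) = 24.

f: a_k = 0, 12, 0, -36, 0, 972/5, 0, -8748/7, 0, 8748, …
g: a_k = 1, 1, 2, 3, 5, 8, 13, 21, 34, 55, …
Sym-product of L_f,L_g gives L₀ (≤ ord 2).
Differentiate: ansatz ord ≤ ord L₀ ⇒ L.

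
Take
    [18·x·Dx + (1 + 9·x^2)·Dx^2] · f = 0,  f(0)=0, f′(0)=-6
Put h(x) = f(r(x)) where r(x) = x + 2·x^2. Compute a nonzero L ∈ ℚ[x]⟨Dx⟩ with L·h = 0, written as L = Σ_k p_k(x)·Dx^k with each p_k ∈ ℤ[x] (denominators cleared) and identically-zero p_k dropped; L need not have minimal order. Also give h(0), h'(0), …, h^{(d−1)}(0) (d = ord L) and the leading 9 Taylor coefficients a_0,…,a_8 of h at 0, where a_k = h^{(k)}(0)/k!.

L = (-4 + 18·x + 144·x^2 + 432·x^3 + 432·x^4)·Dx + (1 + 4·x + 9·x^2 + 72·x^3 + 180·x^4 + 144·x^5)·Dx^2  (order 2).
h: a_k = 0, -6, -12, 18, 108, 594/5, -828, -22842/7, 972, …
ICs: h(0) = 0, h′(0) = -6.

f: a_k = 0, -6, 0, 18, 0, -486/5, 0, 4374/7, 0, …
f∘r: x↦r, Dx↦Dx/r' in L_f ⇒ L₀.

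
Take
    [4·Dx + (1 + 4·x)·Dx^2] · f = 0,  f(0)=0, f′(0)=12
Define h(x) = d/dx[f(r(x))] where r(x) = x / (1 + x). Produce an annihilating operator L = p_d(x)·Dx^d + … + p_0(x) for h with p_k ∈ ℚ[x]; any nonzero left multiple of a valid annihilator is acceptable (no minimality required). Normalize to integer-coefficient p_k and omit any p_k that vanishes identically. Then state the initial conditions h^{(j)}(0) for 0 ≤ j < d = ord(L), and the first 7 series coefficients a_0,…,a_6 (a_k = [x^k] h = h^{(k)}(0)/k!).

f: a_k = 0, 12, -24, 64, -192, 3072/5, -2048, …
L₀ from L_f via x↦r, Dx↦r'^{-1}Dx.
Differentiate: ansatz ord ≤ ord L₀ ⇒ L.
L = (6 + 10·x) + (1 + 6·x + 5·x^2)·Dx  (order 1).
h: a_k = 12, -72, 372, -1872, 9372, -46872, 234372, …
ICs: h(0) = 12.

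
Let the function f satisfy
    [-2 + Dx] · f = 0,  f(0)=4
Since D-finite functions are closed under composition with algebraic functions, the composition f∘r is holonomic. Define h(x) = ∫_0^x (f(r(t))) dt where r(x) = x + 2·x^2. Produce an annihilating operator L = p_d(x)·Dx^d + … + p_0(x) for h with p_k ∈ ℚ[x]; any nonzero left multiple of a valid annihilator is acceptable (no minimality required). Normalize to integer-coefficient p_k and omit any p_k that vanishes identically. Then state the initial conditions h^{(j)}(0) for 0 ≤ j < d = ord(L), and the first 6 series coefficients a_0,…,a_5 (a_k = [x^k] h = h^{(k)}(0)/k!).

L = (-2 - 8·x)·Dx + Dx^2  (order 2).
h: a_k = 0, 4, 4, 8, 28/3, 40/3, …
ICs: h(0) = 0, h′(0) = 4.

f: a_k = 4, 8, 8, 16/3, 8/3, 16/15, …
Change of var in L_f (x↦r) gives L₀.
h=∫h₀ ⇒ L = L₀·Dx.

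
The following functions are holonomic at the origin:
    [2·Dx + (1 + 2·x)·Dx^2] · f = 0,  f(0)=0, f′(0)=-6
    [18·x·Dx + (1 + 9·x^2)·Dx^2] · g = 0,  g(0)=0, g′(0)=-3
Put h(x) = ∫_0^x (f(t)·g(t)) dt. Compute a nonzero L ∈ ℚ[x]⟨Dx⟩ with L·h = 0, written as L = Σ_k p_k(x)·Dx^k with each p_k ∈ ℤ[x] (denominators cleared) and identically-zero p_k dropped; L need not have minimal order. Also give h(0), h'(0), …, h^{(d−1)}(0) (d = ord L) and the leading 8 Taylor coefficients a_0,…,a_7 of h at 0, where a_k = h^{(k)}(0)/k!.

f: a_k = 0, -6, 6, -8, 12, -96/5, 32, -384/7, …
g: a_k = 0, -3, 0, 9, 0, -243/5, 0, 2187/7, …
L₀ := L_f ⊗_s L_g (sym. prod.), ord ≤ 4.
∫: right-multiply L₀ by Dx.
L = (792 + 3024·x + 22680·x^2 + 102384·x^3 + 174960·x^4 + 151632·x^5 + 104976·x^7)·Dx^2 + (332 + 4752·x + 28908·x^2 + 127008·x^3 + 351216·x^4 + 542376·x^5 + 408240·x^6 + 157464·x^7 + 367416·x^8)·Dx^3 + (44 + 916·x + 6696·x^2 + 27252·x^3 + 85860·x^4 + 193428·x^5 + 279936·x^6 + 224532·x^7 + 157464·x^8 + 209952·x^9)·Dx^4 + (10 + 76·x + 418·x^2 + 1728·x^3 + 5391·x^4 + 12960·x^5 + 24948·x^6 + 34992·x^7 + 29889·x^8 + 26244·x^9 + 26244·x^10)·Dx^5  (order 5).
h: a_k = 0, 0, 0, 6, -9/2, -6, 3, 198/5, …
ICs: h(0) = 0, h′(0) = 0, h′′(0) = 0, h′′′(0) = 36, h′′′′(0) = -108.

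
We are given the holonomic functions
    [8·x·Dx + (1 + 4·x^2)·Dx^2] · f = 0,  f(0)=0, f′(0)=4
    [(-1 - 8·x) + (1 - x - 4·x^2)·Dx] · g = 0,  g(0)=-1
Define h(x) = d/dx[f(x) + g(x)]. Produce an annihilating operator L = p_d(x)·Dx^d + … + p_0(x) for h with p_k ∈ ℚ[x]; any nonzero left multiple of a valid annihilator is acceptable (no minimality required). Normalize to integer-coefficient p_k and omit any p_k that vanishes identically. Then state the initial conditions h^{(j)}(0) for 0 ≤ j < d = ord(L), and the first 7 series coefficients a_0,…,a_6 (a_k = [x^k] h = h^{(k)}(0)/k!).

L = (40 - 160·x - 2272·x^2 - 4608·x^3 - 16896·x^4 - 6144·x^6) + (-31 - 264·x - 364·x^2 - 2208·x^3 - 4160·x^4 - 12800·x^5 - 768·x^6 - 6144·x^7)·Dx + (5 + 11·x + 80·x^2 - 116·x^3 - 80·x^4 - 704·x^5 - 1536·x^6 - 256·x^7 - 1024·x^8)·Dx^2  (order 2).
h: a_k = 3, -10, -43, -116, -261, -1086, -3343, …
ICs: h(0) = 3, h′(0) = -10.

f: a_k = 0, 4, 0, -16/3, 0, 64/5, 0, …
g: a_k = -1, -1, -5, -9, -29, -65, -181, …
Weyl lclm of L_f,L_g ⇒ L₀ (ord ≤ 3).
h₀' ⇒ L via d/dx closure of L₀.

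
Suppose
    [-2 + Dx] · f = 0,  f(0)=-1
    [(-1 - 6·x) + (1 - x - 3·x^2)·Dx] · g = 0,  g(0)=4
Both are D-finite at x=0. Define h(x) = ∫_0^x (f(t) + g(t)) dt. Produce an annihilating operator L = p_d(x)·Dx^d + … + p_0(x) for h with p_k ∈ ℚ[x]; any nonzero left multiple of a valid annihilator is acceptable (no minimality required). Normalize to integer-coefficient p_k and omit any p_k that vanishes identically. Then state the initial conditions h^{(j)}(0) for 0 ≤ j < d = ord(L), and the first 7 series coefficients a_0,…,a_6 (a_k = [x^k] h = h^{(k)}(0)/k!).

f: a_k = -1, -2, -2, -4/3, -2/3, -4/15, -4/45, …
g: a_k = 4, 4, 16, 28, 76, 160, 388, …
h₀=f+g: left-lcm gives L₀, ord ≤ 2.
h=∫₀ˣh₀: take L = L₀·Dx.
L = (12 + 16·x + 144·x^2 + 72·x^3)·Dx + (-4 - 26·x - 74·x^2 + 24·x^3 + 36·x^4)·Dx^2 + (-1 + 9·x + x^2 - 30·x^3 - 18·x^4)·Dx^3  (order 3).
h: a_k = 0, 3, 1, 14/3, 20/3, 226/15, 1198/45, …
ICs: h(0) = 0, h′(0) = 3, h′′(0) = 2.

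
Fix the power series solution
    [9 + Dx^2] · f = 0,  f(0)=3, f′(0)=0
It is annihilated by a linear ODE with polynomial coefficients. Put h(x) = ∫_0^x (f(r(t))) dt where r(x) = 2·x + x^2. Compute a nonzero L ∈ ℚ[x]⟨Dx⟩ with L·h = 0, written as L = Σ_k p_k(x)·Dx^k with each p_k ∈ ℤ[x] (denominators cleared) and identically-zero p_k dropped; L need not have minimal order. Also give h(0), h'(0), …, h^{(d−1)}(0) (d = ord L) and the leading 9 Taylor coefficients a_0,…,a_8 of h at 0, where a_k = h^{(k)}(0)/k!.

f: a_k = 3, 0, -27/2, 0, 81/8, 0, -243/80, 0, 2187/4480, …
h₀=f(r): pull back L_f along r ⇒ L₀.
h=∫₀ˣh₀: take L = L₀·Dx.
L = (36 + 108·x + 108·x^2 + 36·x^3)·Dx - Dx^2 + (1 + x)·Dx^3  (order 3).
h: a_k = 0, 3, 0, -18, -27/2, 297/10, 54, 243/35, -2511/40, …
ICs: h(0) = 0, h′(0) = 3, h′′(0) = 0.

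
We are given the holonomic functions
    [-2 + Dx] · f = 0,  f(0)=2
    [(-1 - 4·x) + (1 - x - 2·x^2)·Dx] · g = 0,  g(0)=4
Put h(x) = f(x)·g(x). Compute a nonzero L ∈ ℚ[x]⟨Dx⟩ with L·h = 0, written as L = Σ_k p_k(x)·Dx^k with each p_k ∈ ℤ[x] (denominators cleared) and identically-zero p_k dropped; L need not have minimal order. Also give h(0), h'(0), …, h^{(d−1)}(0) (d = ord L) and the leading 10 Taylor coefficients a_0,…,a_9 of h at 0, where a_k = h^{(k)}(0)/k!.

L = (3 + 2·x - 4·x^2) + (-1 + x + 2·x^2)·Dx  (order 1).
h: a_k = 8, 24, 56, 344/3, 232, 6952/15, 41768/45, 64936/35, 1169192/315, 3006056/405, …
ICs: h(0) = 8.

f: a_k = 2, 4, 4, 8/3, 4/3, 8/15, 8/45, 16/315, 4/315, 8/2835, …
g: a_k = 4, 4, 12, 20, 44, 84, 172, 340, 684, 1364, …
f·g: L₀ = L_f ⊗_s L_g, ord ≤ 1·1.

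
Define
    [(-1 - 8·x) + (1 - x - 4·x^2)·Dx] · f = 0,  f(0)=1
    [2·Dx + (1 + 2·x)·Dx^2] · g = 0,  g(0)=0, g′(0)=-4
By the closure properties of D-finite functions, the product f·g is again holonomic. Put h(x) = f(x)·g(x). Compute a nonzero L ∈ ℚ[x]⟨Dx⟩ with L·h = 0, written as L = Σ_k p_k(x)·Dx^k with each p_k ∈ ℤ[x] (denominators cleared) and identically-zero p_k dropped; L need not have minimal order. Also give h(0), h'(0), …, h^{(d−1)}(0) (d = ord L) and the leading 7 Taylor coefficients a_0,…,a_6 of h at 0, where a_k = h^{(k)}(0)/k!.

f: a_k = 1, 1, 5, 9, 29, 65, 181, …
g: a_k = 0, -4, 4, -16/3, 8, -64/5, 64/3, …
f·g: L₀ = L_f ⊗_s L_g, ord ≤ 1·2.
L = (10 + 32·x) + (22·x + 40·x^2)·Dx + (-1 - x + 6·x^2 + 8·x^3)·Dx^2  (order 2).
h: a_k = 0, -4, 0, -64/3, -40/3, -1672/15, -2152/15, …
ICs: h(0) = 0, h′(0) = -4.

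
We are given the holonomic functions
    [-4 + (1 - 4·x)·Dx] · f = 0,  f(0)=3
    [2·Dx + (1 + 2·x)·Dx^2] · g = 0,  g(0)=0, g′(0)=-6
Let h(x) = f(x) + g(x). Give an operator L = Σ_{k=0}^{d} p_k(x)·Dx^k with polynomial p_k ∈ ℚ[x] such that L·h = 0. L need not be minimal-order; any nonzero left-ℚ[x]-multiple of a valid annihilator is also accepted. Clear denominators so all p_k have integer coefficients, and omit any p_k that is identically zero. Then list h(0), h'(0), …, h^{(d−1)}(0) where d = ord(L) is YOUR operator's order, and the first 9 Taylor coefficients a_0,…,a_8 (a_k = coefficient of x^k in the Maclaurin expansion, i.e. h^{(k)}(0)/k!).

f: a_k = 3, 12, 48, 192, 768, 3072, 12288, 49152, 196608, …
g: a_k = 0, -6, 6, -8, 12, -96/5, 32, -384/7, 96, …
Sum ⇒ L₀ = lclm(L_f,L_g) in ℚ(x)⟨Dx⟩.
L = (128 + 64·x)·Dx + (44 + 224·x + 128·x^2)·Dx^2 + (-5 + 6·x + 48·x^2 + 32·x^3)·Dx^3  (order 3).
h: a_k = 3, 6, 54, 184, 780, 15264/5, 12320, 343680/7, 196704, …
ICs: h(0) = 3, h′(0) = 6, h′′(0) = 108.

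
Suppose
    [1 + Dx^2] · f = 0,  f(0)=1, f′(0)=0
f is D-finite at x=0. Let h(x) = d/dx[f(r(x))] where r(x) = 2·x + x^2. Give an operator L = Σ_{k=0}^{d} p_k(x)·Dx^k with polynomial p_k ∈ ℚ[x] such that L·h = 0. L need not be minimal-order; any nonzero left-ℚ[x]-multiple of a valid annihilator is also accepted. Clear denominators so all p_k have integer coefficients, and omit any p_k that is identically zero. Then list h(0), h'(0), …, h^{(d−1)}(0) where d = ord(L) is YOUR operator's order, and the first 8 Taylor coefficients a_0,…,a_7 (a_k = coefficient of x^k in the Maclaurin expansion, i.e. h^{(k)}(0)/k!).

L = (7 + 16·x + 24·x^2 + 16·x^3 + 4·x^4) + (-3 - 3·x)·Dx + (1 + 2·x + x^2)·Dx^2  (order 2).
h: a_k = 0, -4, -6, 2/3, 20/3, 82/15, 7/15, -719/315, …
ICs: h(0) = 0, h′(0) = -4.

f: a_k = 1, 0, -1/2, 0, 1/24, 0, -1/720, 0, …
Substitute x→r, Dx→(1/r')Dx; clear ⇒ L₀.
Derive L from L₀ (diff closure).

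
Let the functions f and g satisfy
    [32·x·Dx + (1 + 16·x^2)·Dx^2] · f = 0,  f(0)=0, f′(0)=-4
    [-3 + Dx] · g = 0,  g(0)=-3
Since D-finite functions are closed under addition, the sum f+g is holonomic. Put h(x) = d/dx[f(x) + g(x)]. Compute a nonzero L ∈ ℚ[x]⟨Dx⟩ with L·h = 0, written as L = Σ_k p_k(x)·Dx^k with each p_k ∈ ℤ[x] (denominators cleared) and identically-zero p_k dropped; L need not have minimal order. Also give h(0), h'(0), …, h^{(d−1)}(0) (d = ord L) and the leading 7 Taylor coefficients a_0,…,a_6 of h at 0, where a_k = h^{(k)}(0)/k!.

L = (96 - 288·x - 4608·x^2 - 4608·x^3) + (-41 + 1248·x^2 - 2304·x^4)·Dx + (3 + 32·x + 96·x^2 + 512·x^3 + 768·x^4)·Dx^2  (order 2).
h: a_k = -13, -27, 47/2, -81/2, -8435/8, -729/40, 1309991/80, …
ICs: h(0) = -13, h′(0) = -27.

f: a_k = 0, -4, 0, 64/3, 0, -1024/5, 0, …
g: a_k = -3, -9, -27/2, -27/2, -81/8, -243/40, -243/80, …
h₀=f+g: left-lcm gives L₀, ord ≤ 3.
h=h₀': d/dx-closure on L₀ ⇒ L.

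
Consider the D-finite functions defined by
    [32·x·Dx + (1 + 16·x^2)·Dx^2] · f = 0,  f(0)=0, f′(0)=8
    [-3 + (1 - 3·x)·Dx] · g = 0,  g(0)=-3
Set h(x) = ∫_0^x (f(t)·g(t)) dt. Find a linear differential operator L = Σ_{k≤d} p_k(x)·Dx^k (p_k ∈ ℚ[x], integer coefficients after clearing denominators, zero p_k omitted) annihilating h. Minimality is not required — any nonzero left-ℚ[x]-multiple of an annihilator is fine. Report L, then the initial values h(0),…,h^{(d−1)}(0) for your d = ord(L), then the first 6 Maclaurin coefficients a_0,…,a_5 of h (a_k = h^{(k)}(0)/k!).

L = 96·x·Dx + (6 - 32·x + 192·x^2)·Dx^2 + (-1 + 3·x - 16·x^2 + 48·x^3)·Dx^3  (order 3).
h: a_k = 0, 0, -12, -24, -22, -264/5, …
ICs: h(0) = 0, h′(0) = 0, h′′(0) = -24.

f: a_k = 0, 8, 0, -128/3, 0, 2048/5, …
g: a_k = -3, -9, -27, -81, -243, -729, …
f·g: L₀ = L_f ⊗_s L_g, ord ≤ 2·1.
∫: right-multiply L₀ by Dx.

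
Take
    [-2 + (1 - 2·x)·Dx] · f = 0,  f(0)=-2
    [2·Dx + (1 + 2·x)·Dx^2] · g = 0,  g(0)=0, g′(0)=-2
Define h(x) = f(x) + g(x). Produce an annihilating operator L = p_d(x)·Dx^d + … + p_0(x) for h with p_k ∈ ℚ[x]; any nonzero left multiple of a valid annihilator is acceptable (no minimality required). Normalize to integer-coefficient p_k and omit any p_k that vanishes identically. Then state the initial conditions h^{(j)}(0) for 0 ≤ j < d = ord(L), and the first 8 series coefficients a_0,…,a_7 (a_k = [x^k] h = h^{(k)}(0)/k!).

f: a_k = -2, -4, -8, -16, -32, -64, -128, -256, …
g: a_k = 0, -2, 2, -8/3, 4, -32/5, 32/3, -128/7, …
L₀ := lclm(L_f,L_g); ord L₀ ≤ 1+2.
L = (40 + 16·x)·Dx + (8 + 64·x + 32·x^2)·Dx^2 + (-3 - 2·x + 12·x^2 + 8·x^3)·Dx^3  (order 3).
h: a_k = -2, -6, -6, -56/3, -28, -352/5, -352/3, -1920/7, …
ICs: h(0) = -2, h′(0) = -6, h′′(0) = -12.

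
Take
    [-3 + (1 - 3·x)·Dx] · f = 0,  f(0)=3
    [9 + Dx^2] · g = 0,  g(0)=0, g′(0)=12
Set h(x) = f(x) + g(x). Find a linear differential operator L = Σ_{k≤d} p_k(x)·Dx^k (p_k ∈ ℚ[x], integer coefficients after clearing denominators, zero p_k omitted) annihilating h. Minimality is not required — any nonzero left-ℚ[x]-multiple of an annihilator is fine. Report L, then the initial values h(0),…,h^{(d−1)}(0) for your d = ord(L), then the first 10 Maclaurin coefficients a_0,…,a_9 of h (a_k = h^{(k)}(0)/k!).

f: a_k = 3, 9, 27, 81, 243, 729, 2187, 6561, 19683, 59049, …
g: a_k = 0, 12, 0, -18, 0, 81/10, 0, -243/140, 0, 243/1120, …
h₀=f+g: left-lcm gives L₀, ord ≤ 3.
L = (63 - 54·x + 81·x^2) + (-9 + 45·x - 81·x^2 + 81·x^3)·Dx + (7 - 6·x + 9·x^2)·Dx^2 + (-1 + 5·x - 9·x^2 + 9·x^3)·Dx^3  (order 3).
h: a_k = 3, 21, 27, 63, 243, 7371/10, 2187, 918297/140, 19683, 66135123/1120, …
ICs: h(0) = 3, h′(0) = 21, h′′(0) = 54.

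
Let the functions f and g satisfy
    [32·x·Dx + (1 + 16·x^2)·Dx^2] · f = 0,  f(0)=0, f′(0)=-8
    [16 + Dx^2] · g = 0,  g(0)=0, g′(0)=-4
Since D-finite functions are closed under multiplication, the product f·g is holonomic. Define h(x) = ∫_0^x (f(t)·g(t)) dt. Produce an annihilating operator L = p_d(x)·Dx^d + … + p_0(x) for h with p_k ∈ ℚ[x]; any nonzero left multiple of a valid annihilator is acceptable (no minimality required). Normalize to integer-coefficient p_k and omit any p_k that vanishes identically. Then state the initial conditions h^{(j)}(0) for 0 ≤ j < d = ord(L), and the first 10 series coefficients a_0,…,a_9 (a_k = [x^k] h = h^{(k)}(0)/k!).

L = (1280 + 53248·x^2 + 360448·x^4 + 2097152·x^6 + 8388608·x^8)·Dx + (1536·x + 40960·x^3 + 393216·x^5 + 2097152·x^7)·Dx^2 + (96 + 4096·x^2 + 36864·x^4 + 262144·x^6 + 1048576·x^8)·Dx^3 + (96·x + 2560·x^3 + 24576·x^5 + 131072·x^7)·Dx^4 + (1 + 48·x^2 + 896·x^4 + 8192·x^6 + 32768·x^8)·Dx^5  (order 5).
h: a_k = 0, 0, 0, 32/3, 0, -256/5, 0, 19456/63, 0, -352256/135, …
ICs: h(0) = 0, h′(0) = 0, h′′(0) = 0, h′′′(0) = 64, h′′′′(0) = 0.

f: a_k = 0, -8, 0, 128/3, 0, -2048/5, 0, 32768/7, 0, -524288/9, …
g: a_k = 0, -4, 0, 32/3, 0, -128/15, 0, 1024/315, 0, -2048/2835, …
f·g: L₀ = L_f ⊗_s L_g, ord ≤ 2·2.
h=∫₀ˣh₀: take L = L₀·Dx.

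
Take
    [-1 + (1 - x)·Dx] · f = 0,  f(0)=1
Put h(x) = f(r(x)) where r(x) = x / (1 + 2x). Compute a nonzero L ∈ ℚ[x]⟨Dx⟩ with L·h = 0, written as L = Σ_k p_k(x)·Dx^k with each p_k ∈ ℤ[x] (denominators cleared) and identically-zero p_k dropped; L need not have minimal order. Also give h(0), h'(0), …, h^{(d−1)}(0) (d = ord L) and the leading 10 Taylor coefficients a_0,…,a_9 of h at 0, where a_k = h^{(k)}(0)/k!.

f: a_k = 1, 1, 1, 1, 1, 1, 1, 1, 1, 1, …
Substitute x→r, Dx→(1/r')Dx; clear ⇒ L₀.
L = -1 + (1 + 3·x + 2·x^2)·Dx  (order 1).
h: a_k = 1, 1, -1, 1, -1, 1, -1, 1, -1, 1, …
ICs: h(0) = 1.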